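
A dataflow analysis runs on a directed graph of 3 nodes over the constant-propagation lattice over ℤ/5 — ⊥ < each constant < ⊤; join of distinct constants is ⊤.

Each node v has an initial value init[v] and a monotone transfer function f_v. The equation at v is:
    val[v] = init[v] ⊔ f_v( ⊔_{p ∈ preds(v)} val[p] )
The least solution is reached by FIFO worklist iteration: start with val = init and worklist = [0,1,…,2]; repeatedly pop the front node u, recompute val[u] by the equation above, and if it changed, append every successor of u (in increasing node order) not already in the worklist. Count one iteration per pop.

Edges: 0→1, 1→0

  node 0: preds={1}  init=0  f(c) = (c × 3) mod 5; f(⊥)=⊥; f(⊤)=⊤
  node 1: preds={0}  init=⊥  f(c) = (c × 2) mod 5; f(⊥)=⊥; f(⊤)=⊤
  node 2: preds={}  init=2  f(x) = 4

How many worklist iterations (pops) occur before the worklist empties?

Iteration log — 4 steps:
  step 1. node 0  ⊔preds=⊥  new=0  stable
  step 2. node 1  ⊔preds=0  new=0  old=⊥  +wl: 0
  step 3. node 2  ⊔preds=⊥  new=⊤  old=2  +wl: 
  step 4. node 0  ⊔preds=0  new=0  stable

Least fixpoint reached:
  node 0: 0
  node 1: 0
  node 2: ⊤

4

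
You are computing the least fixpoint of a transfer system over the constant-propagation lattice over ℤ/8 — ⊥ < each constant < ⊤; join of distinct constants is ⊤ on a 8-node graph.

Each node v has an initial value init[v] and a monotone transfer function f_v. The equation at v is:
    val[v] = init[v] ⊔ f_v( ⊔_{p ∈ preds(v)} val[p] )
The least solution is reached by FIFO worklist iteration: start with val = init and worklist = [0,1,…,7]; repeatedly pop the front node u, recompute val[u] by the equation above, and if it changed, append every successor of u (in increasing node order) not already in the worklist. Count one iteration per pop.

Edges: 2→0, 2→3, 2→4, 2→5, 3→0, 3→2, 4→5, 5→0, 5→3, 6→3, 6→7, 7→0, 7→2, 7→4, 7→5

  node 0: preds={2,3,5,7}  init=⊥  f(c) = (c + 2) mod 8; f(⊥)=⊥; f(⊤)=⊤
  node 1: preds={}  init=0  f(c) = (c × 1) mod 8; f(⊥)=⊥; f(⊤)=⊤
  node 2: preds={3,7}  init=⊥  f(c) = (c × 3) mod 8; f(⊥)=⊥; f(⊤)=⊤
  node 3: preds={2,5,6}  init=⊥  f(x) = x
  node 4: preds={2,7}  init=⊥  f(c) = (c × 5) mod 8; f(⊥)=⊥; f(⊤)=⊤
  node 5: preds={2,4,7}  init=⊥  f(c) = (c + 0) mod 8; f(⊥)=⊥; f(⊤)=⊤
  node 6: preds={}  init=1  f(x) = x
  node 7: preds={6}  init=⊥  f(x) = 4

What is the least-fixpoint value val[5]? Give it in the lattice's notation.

Trace (16 dequeues):
  [1] u=0 | in ⊥ | out ⊥ | ==
  [2] u=1 | in ⊥ | out 0 | ==
  [3] u=2 | in ⊥ | out ⊥ | ==
  [4] u=3 | in 1 | out 1 | prev ⊥ | push {0,2}
  [5] u=4 | in ⊥ | out ⊥ | ==
  [6] u=5 | in ⊥ | out ⊥ | ==
  [7] u=6 | in ⊥ | out 1 | ==
  [8] u=7 | in 1 | out 4 | prev ⊥ | push {4,5}
  [9] u=0 | in ⊤ | out ⊤ | prev ⊥ | push {}
  [10] u=2 | in ⊤ | out ⊤ | prev ⊥ | push {0,3}
  [11] u=4 | in ⊤ | out ⊤ | prev ⊥ | push {}
  [12] u=5 | in ⊤ | out ⊤ | prev ⊥ | push {}
  [13] u=0 | in ⊤ | out ⊤ | ==
  [14] u=3 | in ⊤ | out ⊤ | prev 1 | push {0,2}
  [15] u=0 | in ⊤ | out ⊤ | ==
  [16] u=2 | in ⊤ | out ⊤ | ==

Converged values:
  [0] ⊤
  [1] 0
  [2] ⊤
  [3] ⊤
  [4] ⊤
  [5] ⊤
  [6] 1
  [7] 4

⊤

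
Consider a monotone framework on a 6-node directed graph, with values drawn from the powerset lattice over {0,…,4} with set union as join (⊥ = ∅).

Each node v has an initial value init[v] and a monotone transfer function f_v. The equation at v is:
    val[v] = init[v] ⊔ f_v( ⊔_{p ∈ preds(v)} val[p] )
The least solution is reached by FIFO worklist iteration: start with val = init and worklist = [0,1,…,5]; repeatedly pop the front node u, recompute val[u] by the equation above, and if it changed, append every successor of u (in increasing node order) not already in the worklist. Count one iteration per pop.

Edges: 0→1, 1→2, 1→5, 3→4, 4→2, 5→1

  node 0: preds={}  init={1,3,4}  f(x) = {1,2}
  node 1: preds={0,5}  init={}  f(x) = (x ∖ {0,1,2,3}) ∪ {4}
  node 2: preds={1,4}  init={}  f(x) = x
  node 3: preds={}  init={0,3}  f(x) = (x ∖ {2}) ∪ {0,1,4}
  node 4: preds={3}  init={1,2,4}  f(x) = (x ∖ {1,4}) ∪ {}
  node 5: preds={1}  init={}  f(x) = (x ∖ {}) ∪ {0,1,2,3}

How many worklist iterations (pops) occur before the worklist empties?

Trace (8 dequeues):
  [1] u=0 | in {} | out {1,2,3,4} | prev {1,3,4} | push {}
  [2] u=1 | in {1,2,3,4} | out {4} | prev {} | push {}
  [3] u=2 | in {1,2,4} | out {1,2,4} | prev {} | push {}
  [4] u=3 | in {} | out {0,1,3,4} | prev {0,3} | push {}
  [5] u=4 | in {0,1,3,4} | out {0,1,2,3,4} | prev {1,2,4} | push {2}
  [6] u=5 | in {4} | out {0,1,2,3,4} | prev {} | push {1}
  [7] u=2 | in {0,1,2,3,4} | out {0,1,2,3,4} | prev {1,2,4} | push {}
  [8] u=1 | in {0,1,2,3,4} | out {4} | ==

Converged values:
  [0] {1,2,3,4}
  [1] {4}
  [2] {0,1,2,3,4}
  [3] {0,1,3,4}
  [4] {0,1,2,3,4}
  [5] {0,1,2,3,4}

8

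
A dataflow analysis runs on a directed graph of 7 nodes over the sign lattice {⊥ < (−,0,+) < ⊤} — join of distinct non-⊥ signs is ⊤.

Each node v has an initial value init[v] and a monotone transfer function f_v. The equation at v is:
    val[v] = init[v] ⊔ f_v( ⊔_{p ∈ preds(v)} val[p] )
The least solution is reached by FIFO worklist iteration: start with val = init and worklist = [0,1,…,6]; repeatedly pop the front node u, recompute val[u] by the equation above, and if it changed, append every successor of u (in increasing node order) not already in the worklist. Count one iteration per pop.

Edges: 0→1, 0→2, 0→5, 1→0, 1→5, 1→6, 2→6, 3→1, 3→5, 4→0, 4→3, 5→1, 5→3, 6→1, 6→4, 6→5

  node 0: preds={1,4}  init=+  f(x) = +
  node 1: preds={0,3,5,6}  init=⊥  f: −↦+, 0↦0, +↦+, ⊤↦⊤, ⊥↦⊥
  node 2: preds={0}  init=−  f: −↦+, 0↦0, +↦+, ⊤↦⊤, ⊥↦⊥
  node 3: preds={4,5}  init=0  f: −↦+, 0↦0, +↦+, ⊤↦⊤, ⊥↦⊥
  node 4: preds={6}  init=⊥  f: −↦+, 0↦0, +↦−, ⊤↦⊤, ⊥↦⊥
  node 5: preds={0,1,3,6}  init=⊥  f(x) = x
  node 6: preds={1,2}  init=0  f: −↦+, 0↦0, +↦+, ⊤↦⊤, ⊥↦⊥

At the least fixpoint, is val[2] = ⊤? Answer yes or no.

Trace (14 dequeues):
  [1] u=0 | in ⊥ | out + | ==
  [2] u=1 | in ⊤ | out ⊤ | prev ⊥ | push {0}
  [3] u=2 | in + | out ⊤ | prev − | push {}
  [4] u=3 | in ⊥ | out 0 | ==
  [5] u=4 | in 0 | out 0 | prev ⊥ | push {3}
  [6] u=5 | in ⊤ | out ⊤ | prev ⊥ | push {1}
  [7] u=6 | in ⊤ | out ⊤ | prev 0 | push {4,5}
  [8] u=0 | in ⊤ | out + | ==
  [9] u=3 | in ⊤ | out ⊤ | prev 0 | push {}
  [10] u=1 | in ⊤ | out ⊤ | ==
  [11] u=4 | in ⊤ | out ⊤ | prev 0 | push {0,3}
  [12] u=5 | in ⊤ | out ⊤ | ==
  [13] u=0 | in ⊤ | out + | ==
  [14] u=3 | in ⊤ | out ⊤ | ==

Converged values:
  [0] +
  [1] ⊤
  [2] ⊤
  [3] ⊤
  [4] ⊤
  [5] ⊤
  [6] ⊤

yes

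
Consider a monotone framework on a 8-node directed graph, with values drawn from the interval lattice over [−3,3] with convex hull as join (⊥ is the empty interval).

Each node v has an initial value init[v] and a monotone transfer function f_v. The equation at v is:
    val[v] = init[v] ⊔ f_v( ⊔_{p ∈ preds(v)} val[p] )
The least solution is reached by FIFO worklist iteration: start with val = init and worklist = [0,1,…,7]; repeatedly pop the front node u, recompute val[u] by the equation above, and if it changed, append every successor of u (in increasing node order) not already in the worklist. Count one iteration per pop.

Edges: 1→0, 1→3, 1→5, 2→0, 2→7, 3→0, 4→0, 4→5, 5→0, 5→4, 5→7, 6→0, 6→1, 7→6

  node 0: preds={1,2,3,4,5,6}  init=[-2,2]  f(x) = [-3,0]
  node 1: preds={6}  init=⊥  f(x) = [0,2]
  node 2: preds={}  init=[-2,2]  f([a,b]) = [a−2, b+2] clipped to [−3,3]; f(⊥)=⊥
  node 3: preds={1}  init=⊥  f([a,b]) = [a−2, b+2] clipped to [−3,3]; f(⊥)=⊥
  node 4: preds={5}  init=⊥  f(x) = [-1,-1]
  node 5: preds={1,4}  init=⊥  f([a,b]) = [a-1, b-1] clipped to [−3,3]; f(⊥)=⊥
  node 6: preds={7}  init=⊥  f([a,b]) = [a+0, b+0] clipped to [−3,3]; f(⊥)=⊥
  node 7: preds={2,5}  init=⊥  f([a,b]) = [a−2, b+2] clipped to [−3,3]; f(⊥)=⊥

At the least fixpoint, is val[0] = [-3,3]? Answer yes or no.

Iteration log — 13 steps:
  step 1. node 0  ⊔preds=[-2,2]  new=[-3,2]  old=[-2,2]  +wl: 
  step 2. node 1  ⊔preds=⊥  new=[0,2]  old=⊥  +wl: 0
  step 3. node 2  ⊔preds=⊥  new=[-2,2]  stable
  step 4. node 3  ⊔preds=[0,2]  new=[-2,3]  old=⊥  +wl: 
  step 5. node 4  ⊔preds=⊥  new=[-1,-1]  old=⊥  +wl: 
  step 6. node 5  ⊔preds=[-1,2]  new=[-2,1]  old=⊥  +wl: 4
  step 7. node 6  ⊔preds=⊥  new=⊥  stable
  step 8. node 7  ⊔preds=[-2,2]  new=[-3,3]  old=⊥  +wl: 6
  step 9. node 0  ⊔preds=[-2,3]  new=[-3,2]  stable
  step 10. node 4  ⊔preds=[-2,1]  new=[-1,-1]  stable
  step 11. node 6  ⊔preds=[-3,3]  new=[-3,3]  old=⊥  +wl: 0,1
  step 12. node 0  ⊔preds=[-3,3]  new=[-3,2]  stable
  step 13. node 1  ⊔preds=[-3,3]  new=[0,2]  stable

Least fixpoint reached:
  node 0: [-3,2]
  node 1: [0,2]
  node 2: [-2,2]
  node 3: [-2,3]
  node 4: [-1,-1]
  node 5: [-2,1]
  node 6: [-3,3]
  node 7: [-3,3]

no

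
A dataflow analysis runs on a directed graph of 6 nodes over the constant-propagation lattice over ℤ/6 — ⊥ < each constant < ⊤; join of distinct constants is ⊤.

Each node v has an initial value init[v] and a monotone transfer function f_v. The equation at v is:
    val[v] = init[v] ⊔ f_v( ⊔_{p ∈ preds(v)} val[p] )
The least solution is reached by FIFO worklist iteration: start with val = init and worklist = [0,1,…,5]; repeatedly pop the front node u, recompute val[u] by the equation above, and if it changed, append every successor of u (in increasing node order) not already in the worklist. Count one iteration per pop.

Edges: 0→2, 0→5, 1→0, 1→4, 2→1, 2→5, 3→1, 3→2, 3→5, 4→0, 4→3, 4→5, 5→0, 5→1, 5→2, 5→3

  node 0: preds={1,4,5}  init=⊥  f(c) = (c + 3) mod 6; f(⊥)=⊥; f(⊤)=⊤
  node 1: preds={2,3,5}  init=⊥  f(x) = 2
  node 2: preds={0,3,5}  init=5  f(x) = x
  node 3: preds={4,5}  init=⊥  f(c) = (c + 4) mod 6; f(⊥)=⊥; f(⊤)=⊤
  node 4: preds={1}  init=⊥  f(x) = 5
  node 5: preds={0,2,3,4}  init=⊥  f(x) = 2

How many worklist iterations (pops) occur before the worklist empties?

12

Trace (12 dequeues):
  [1] u=0 | in ⊥ | out ⊥ | ==
  [2] u=1 | in 5 | out 2 | prev ⊥ | push {0}
  [3] u=2 | in ⊥ | out 5 | ==
  [4] u=3 | in ⊥ | out ⊥ | ==
  [5] u=4 | in 2 | out 5 | prev ⊥ | push {3}
  [6] u=5 | in 5 | out 2 | prev ⊥ | push {1,2}
  [7] u=0 | in ⊤ | out ⊤ | prev ⊥ | push {5}
  [8] u=3 | in ⊤ | out ⊤ | prev ⊥ | push {}
  [9] u=1 | in ⊤ | out 2 | ==
  [10] u=2 | in ⊤ | out ⊤ | prev 5 | push {1}
  [11] u=5 | in ⊤ | out 2 | ==
  [12] u=1 | in ⊤ | out 2 | ==

Converged values:
  [0] ⊤
  [1] 2
  [2] ⊤
  [3] ⊤
  [4] 5
  [5] 2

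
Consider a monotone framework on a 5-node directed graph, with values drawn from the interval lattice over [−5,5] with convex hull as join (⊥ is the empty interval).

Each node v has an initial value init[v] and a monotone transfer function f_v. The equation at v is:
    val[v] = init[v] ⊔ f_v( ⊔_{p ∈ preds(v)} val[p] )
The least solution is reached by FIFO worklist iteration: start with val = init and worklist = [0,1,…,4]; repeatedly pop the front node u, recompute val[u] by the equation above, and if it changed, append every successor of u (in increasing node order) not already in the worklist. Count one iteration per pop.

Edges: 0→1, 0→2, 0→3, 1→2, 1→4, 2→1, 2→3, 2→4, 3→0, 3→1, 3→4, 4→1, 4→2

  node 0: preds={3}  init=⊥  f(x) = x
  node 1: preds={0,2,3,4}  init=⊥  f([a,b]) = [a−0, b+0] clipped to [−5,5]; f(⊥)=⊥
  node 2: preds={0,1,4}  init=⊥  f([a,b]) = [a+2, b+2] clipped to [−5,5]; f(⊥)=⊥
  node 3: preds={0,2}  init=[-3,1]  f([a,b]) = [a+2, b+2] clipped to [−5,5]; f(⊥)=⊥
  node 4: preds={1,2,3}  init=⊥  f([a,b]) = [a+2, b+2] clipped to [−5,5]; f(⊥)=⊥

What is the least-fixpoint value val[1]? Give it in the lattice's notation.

Iteration log — 11 steps:
  step 1. node 0  ⊔preds=[-3,1]  new=[-3,1]  old=⊥  +wl: 
  step 2. node 1  ⊔preds=[-3,1]  new=[-3,1]  old=⊥  +wl: 
  step 3. node 2  ⊔preds=[-3,1]  new=[-1,3]  old=⊥  +wl: 1
  step 4. node 3  ⊔preds=[-3,3]  new=[-3,5]  old=[-3,1]  +wl: 0
  step 5. node 4  ⊔preds=[-3,5]  new=[-1,5]  old=⊥  +wl: 2
  step 6. node 1  ⊔preds=[-3,5]  new=[-3,5]  old=[-3,1]  +wl: 4
  step 7. node 0  ⊔preds=[-3,5]  new=[-3,5]  old=[-3,1]  +wl: 1,3
  step 8. node 2  ⊔preds=[-3,5]  new=[-1,5]  old=[-1,3]  +wl: 
  step 9. node 4  ⊔preds=[-3,5]  new=[-1,5]  stable
  step 10. node 1  ⊔preds=[-3,5]  new=[-3,5]  stable
  step 11. node 3  ⊔preds=[-3,5]  new=[-3,5]  stable

Least fixpoint reached:
  node 0: [-3,5]
  node 1: [-3,5]
  node 2: [-1,5]
  node 3: [-3,5]
  node 4: [-1,5]

[-3,5]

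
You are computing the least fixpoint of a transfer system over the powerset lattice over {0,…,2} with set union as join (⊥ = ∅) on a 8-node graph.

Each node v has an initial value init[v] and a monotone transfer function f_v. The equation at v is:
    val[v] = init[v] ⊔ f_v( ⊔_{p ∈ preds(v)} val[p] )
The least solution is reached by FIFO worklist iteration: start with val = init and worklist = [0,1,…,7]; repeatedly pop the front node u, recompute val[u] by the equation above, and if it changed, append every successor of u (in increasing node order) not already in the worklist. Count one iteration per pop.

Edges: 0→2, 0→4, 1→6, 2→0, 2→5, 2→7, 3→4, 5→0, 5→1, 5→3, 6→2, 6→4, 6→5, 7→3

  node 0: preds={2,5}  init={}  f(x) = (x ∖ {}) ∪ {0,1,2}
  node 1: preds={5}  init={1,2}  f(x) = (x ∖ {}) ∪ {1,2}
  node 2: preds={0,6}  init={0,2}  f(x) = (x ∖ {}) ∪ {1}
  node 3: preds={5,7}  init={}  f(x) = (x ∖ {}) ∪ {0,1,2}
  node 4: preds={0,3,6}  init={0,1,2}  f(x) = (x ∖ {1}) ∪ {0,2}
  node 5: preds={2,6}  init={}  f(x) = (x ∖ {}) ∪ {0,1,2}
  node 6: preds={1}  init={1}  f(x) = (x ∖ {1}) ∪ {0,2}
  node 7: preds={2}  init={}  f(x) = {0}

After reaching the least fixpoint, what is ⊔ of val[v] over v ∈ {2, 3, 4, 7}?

Trace (15 dequeues):
  [1] u=0 | in {0,2} | out {0,1,2} | prev {} | push {}
  [2] u=1 | in {} | out {1,2} | ==
  [3] u=2 | in {0,1,2} | out {0,1,2} | prev {0,2} | push {0}
  [4] u=3 | in {} | out {0,1,2} | prev {} | push {}
  [5] u=4 | in {0,1,2} | out {0,1,2} | ==
  [6] u=5 | in {0,1,2} | out {0,1,2} | prev {} | push {1,3}
  [7] u=6 | in {1,2} | out {0,1,2} | prev {1} | push {2,4,5}
  [8] u=7 | in {0,1,2} | out {0} | prev {} | push {}
  [9] u=0 | in {0,1,2} | out {0,1,2} | ==
  [10] u=1 | in {0,1,2} | out {0,1,2} | prev {1,2} | push {6}
  [11] u=3 | in {0,1,2} | out {0,1,2} | ==
  [12] u=2 | in {0,1,2} | out {0,1,2} | ==
  [13] u=4 | in {0,1,2} | out {0,1,2} | ==
  [14] u=5 | in {0,1,2} | out {0,1,2} | ==
  [15] u=6 | in {0,1,2} | out {0,1,2} | ==

Converged values:
  [0] {0,1,2}
  [1] {0,1,2}
  [2] {0,1,2}
  [3] {0,1,2}
  [4] {0,1,2}
  [5] {0,1,2}
  [6] {0,1,2}
  [7] {0}

{0,1,2}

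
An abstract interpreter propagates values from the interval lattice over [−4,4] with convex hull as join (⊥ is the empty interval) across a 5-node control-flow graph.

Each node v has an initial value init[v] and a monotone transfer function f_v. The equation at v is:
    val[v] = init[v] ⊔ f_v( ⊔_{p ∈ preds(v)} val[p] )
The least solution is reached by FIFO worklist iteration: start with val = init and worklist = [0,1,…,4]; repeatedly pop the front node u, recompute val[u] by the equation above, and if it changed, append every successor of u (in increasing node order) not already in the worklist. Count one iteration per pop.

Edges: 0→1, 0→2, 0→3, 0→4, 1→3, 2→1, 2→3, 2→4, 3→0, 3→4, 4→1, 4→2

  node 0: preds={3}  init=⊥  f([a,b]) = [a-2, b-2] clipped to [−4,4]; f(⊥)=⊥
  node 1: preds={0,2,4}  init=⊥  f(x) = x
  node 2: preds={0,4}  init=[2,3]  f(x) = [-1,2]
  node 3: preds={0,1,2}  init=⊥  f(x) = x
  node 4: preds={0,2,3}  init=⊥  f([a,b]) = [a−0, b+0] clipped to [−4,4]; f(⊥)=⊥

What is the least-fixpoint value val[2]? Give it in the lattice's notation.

Trace (20 dequeues):
  [1] u=0 | in ⊥ | out ⊥ | ==
  [2] u=1 | in [2,3] | out [2,3] | prev ⊥ | push {}
  [3] u=2 | in ⊥ | out [-1,3] | prev [2,3] | push {1}
  [4] u=3 | in [-1,3] | out [-1,3] | prev ⊥ | push {0}
  [5] u=4 | in [-1,3] | out [-1,3] | prev ⊥ | push {2}
  [6] u=1 | in [-1,3] | out [-1,3] | prev [2,3] | push {3}
  [7] u=0 | in [-1,3] | out [-3,1] | prev ⊥ | push {1,4}
  [8] u=2 | in [-3,3] | out [-1,3] | ==
  [9] u=3 | in [-3,3] | out [-3,3] | prev [-1,3] | push {0}
  [10] u=1 | in [-3,3] | out [-3,3] | prev [-1,3] | push {3}
  [11] u=4 | in [-3,3] | out [-3,3] | prev [-1,3] | push {1,2}
  [12] u=0 | in [-3,3] | out [-4,1] | prev [-3,1] | push {4}
  [13] u=3 | in [-4,3] | out [-4,3] | prev [-3,3] | push {0}
  [14] u=1 | in [-4,3] | out [-4,3] | prev [-3,3] | push {3}
  [15] u=2 | in [-4,3] | out [-1,3] | ==
  [16] u=4 | in [-4,3] | out [-4,3] | prev [-3,3] | push {1,2}
  [17] u=0 | in [-4,3] | out [-4,1] | ==
  [18] u=3 | in [-4,3] | out [-4,3] | ==
  [19] u=1 | in [-4,3] | out [-4,3] | ==
  [20] u=2 | in [-4,3] | out [-1,3] | ==

Converged values:
  [0] [-4,1]
  [1] [-4,3]
  [2] [-1,3]
  [3] [-4,3]
  [4] [-4,3]

[-1,3]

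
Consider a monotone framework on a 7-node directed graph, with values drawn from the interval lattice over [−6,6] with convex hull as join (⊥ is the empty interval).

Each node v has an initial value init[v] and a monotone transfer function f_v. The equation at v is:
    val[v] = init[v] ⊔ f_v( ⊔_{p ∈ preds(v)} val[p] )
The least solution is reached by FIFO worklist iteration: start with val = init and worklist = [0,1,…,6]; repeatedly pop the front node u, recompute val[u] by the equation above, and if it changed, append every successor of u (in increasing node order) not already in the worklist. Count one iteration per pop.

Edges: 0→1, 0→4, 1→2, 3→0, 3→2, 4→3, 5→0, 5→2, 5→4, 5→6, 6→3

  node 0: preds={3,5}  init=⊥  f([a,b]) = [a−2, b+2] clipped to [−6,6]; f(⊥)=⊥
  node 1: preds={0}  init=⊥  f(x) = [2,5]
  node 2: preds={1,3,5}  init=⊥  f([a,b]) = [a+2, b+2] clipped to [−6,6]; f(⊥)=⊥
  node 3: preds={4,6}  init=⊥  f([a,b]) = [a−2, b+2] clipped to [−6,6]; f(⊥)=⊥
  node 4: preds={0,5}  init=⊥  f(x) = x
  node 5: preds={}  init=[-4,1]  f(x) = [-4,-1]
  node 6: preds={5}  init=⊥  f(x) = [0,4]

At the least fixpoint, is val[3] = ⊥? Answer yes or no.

Worklist (13 pops):
  #1 pop 0: in=[-4,1] → [-6,3] (was ⊥); enqueue []
  #2 pop 1: in=[-6,3] → [2,5] (was ⊥); enqueue []
  #3 pop 2: in=[-4,5] → [-2,6] (was ⊥); enqueue []
  #4 pop 3: in=⊥ → ⊥ (no change)
  #5 pop 4: in=[-6,3] → [-6,3] (was ⊥); enqueue [3]
  #6 pop 5: in=⊥ → [-4,1] (no change)
  #7 pop 6: in=[-4,1] → [0,4] (was ⊥); enqueue []
  #8 pop 3: in=[-6,4] → [-6,6] (was ⊥); enqueue [0,2]
  #9 pop 0: in=[-6,6] → [-6,6] (was [-6,3]); enqueue [1,4]
  #10 pop 2: in=[-6,6] → [-4,6] (was [-2,6]); enqueue []
  #11 pop 1: in=[-6,6] → [2,5] (no change)
  #12 pop 4: in=[-6,6] → [-6,6] (was [-6,3]); enqueue [3]
  #13 pop 3: in=[-6,6] → [-6,6] (no change)

Fixpoint:
  val[0] = [-6,6]
  val[1] = [2,5]
  val[2] = [-4,6]
  val[3] = [-6,6]
  val[4] = [-6,6]
  val[5] = [-4,1]
  val[6] = [0,4]

no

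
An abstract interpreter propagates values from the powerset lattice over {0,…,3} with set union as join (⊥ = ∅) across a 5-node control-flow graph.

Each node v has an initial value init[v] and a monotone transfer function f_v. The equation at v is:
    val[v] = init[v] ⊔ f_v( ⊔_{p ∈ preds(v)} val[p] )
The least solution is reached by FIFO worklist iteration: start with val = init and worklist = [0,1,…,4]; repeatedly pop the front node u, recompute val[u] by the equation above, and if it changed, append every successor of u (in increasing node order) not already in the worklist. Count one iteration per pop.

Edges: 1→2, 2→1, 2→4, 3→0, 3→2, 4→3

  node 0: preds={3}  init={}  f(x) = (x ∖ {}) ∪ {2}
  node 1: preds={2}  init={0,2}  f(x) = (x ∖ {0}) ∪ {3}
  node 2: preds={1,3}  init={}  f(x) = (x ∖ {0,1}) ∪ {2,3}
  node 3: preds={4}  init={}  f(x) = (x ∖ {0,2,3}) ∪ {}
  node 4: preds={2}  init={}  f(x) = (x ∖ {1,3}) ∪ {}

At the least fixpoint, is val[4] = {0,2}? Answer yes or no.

Iteration log — 7 steps:
  step 1. node 0  ⊔preds={}  new={2}  old={}  +wl: 
  step 2. node 1  ⊔preds={}  new={0,2,3}  old={0,2}  +wl: 
  step 3. node 2  ⊔preds={0,2,3}  new={2,3}  old={}  +wl: 1
  step 4. node 3  ⊔preds={}  new={}  stable
  step 5. node 4  ⊔preds={2,3}  new={2}  old={}  +wl: 3
  step 6. node 1  ⊔preds={2,3}  new={0,2,3}  stable
  step 7. node 3  ⊔preds={2}  new={}  stable

Least fixpoint reached:
  node 0: {2}
  node 1: {0,2,3}
  node 2: {2,3}
  node 3: {}
  node 4: {2}

no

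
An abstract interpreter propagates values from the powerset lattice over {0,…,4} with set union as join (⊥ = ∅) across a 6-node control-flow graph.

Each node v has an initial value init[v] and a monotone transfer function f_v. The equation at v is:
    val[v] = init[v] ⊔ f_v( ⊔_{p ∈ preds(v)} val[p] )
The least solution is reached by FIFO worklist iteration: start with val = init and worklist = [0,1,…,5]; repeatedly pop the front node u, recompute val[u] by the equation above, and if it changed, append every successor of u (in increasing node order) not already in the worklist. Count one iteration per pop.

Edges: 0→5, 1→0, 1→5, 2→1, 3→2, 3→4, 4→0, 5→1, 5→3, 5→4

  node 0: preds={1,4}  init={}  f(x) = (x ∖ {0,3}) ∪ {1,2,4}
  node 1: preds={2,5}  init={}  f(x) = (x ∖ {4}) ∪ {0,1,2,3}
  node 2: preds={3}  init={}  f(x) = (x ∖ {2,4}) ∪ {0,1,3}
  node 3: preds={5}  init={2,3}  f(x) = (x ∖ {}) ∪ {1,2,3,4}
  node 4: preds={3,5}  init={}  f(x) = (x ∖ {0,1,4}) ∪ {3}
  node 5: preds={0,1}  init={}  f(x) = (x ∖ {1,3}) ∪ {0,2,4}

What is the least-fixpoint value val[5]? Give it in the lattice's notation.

Trace (12 dequeues):
  [1] u=0 | in {} | out {1,2,4} | prev {} | push {}
  [2] u=1 | in {} | out {0,1,2,3} | prev {} | push {0}
  [3] u=2 | in {2,3} | out {0,1,3} | prev {} | push {1}
  [4] u=3 | in {} | out {1,2,3,4} | prev {2,3} | push {2}
  [5] u=4 | in {1,2,3,4} | out {2,3} | prev {} | push {}
  [6] u=5 | in {0,1,2,3,4} | out {0,2,4} | prev {} | push {3,4}
  [7] u=0 | in {0,1,2,3} | out {1,2,4} | ==
  [8] u=1 | in {0,1,2,3,4} | out {0,1,2,3} | ==
  [9] u=2 | in {1,2,3,4} | out {0,1,3} | ==
  [10] u=3 | in {0,2,4} | out {0,1,2,3,4} | prev {1,2,3,4} | push {2}
  [11] u=4 | in {0,1,2,3,4} | out {2,3} | ==
  [12] u=2 | in {0,1,2,3,4} | out {0,1,3} | ==

Converged values:
  [0] {1,2,4}
  [1] {0,1,2,3}
  [2] {0,1,3}
  [3] {0,1,2,3,4}
  [4] {2,3}
  [5] {0,2,4}

{0,2,4}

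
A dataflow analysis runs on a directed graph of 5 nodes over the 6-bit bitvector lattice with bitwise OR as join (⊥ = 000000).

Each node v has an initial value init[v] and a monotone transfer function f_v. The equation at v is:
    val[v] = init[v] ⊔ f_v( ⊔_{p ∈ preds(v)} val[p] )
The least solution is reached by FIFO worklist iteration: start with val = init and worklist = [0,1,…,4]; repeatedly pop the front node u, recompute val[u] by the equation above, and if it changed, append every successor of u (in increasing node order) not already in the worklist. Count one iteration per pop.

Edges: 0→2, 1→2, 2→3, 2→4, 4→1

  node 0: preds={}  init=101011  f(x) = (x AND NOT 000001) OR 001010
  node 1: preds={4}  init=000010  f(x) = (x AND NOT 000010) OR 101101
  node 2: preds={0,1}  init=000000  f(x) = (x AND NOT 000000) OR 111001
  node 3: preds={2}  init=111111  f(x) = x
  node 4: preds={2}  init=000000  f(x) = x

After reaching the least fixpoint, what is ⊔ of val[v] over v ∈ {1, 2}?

111111

Iteration log — 7 steps:
  step 1. node 0  ⊔preds=000000  new=101011  stable
  step 2. node 1  ⊔preds=000000  new=101111  old=000010  +wl: 
  step 3. node 2  ⊔preds=101111  new=111111  old=000000  +wl: 
  step 4. node 3  ⊔preds=111111  new=111111  stable
  step 5. node 4  ⊔preds=111111  new=111111  old=000000  +wl: 1
  step 6. node 1  ⊔preds=111111  new=111111  old=101111  +wl: 2
  step 7. node 2  ⊔preds=111111  new=111111  stable

Least fixpoint reached:
  node 0: 101011
  node 1: 111111
  node 2: 111111
  node 3: 111111
  node 4: 111111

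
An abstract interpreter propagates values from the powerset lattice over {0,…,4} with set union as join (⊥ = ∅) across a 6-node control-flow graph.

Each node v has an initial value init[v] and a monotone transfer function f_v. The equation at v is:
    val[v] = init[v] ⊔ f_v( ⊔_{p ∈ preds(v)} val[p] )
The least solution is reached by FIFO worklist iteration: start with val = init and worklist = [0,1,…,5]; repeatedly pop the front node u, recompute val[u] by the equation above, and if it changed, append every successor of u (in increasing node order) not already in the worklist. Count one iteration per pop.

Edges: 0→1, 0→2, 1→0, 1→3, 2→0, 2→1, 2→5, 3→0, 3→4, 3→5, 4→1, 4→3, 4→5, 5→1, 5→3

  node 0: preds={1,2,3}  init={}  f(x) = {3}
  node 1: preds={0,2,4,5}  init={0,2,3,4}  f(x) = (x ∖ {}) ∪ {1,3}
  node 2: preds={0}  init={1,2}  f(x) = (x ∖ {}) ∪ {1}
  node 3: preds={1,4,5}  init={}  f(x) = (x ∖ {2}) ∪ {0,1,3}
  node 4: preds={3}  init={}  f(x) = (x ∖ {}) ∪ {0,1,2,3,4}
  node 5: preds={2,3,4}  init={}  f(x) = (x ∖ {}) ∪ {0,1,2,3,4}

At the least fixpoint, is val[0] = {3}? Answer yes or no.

Worklist (9 pops):
  #1 pop 0: in={0,1,2,3,4} → {3} (was {}); enqueue []
  #2 pop 1: in={1,2,3} → {0,1,2,3,4} (was {0,2,3,4}); enqueue [0]
  #3 pop 2: in={3} → {1,2,3} (was {1,2}); enqueue [1]
  #4 pop 3: in={0,1,2,3,4} → {0,1,3,4} (was {}); enqueue []
  #5 pop 4: in={0,1,3,4} → {0,1,2,3,4} (was {}); enqueue [3]
  #6 pop 5: in={0,1,2,3,4} → {0,1,2,3,4} (was {}); enqueue []
  #7 pop 0: in={0,1,2,3,4} → {3} (no change)
  #8 pop 1: in={0,1,2,3,4} → {0,1,2,3,4} (no change)
  #9 pop 3: in={0,1,2,3,4} → {0,1,3,4} (no change)

Fixpoint:
  val[0] = {3}
  val[1] = {0,1,2,3,4}
  val[2] = {1,2,3}
  val[3] = {0,1,3,4}
  val[4] = {0,1,2,3,4}
  val[5] = {0,1,2,3,4}

yes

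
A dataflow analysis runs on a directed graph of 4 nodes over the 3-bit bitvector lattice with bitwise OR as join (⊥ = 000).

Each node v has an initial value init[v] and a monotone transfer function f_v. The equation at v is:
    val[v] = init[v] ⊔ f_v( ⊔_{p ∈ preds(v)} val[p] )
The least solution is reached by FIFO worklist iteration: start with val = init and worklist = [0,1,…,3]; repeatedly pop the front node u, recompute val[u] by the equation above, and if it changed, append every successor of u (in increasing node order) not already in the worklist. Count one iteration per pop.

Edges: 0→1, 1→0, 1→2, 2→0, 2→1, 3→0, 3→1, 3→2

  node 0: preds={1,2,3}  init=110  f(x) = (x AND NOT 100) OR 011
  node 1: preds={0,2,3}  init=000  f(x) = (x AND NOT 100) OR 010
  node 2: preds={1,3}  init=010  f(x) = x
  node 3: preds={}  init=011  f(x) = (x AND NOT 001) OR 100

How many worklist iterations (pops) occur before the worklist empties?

9

Trace (9 dequeues):
  [1] u=0 | in 011 | out 111 | prev 110 | push {}
  [2] u=1 | in 111 | out 011 | prev 000 | push {0}
  [3] u=2 | in 011 | out 011 | prev 010 | push {1}
  [4] u=3 | in 000 | out 111 | prev 011 | push {2}
  [5] u=0 | in 111 | out 111 | ==
  [6] u=1 | in 111 | out 011 | ==
  [7] u=2 | in 111 | out 111 | prev 011 | push {0,1}
  [8] u=0 | in 111 | out 111 | ==
  [9] u=1 | in 111 | out 011 | ==

Converged values:
  [0] 111
  [1] 011
  [2] 111
  [3] 111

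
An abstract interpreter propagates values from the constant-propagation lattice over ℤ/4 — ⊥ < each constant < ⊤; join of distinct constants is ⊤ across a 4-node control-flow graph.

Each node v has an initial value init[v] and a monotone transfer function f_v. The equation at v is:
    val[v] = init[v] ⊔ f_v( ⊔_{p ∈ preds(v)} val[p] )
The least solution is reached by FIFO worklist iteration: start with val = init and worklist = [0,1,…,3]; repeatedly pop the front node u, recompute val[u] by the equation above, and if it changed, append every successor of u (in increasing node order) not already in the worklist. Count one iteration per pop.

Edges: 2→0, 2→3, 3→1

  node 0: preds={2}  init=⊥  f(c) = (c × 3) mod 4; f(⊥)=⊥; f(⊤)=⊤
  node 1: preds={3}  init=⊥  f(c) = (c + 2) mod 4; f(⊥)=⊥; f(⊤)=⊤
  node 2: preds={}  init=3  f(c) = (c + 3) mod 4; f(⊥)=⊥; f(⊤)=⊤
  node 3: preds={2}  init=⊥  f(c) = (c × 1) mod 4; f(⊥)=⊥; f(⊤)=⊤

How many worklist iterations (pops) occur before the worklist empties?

Iteration log — 5 steps:
  step 1. node 0  ⊔preds=3  new=1  old=⊥  +wl: 
  step 2. node 1  ⊔preds=⊥  new=⊥  stable
  step 3. node 2  ⊔preds=⊥  new=3  stable
  step 4. node 3  ⊔preds=3  new=3  old=⊥  +wl: 1
  step 5. node 1  ⊔preds=3  new=1  old=⊥  +wl: 

Least fixpoint reached:
  node 0: 1
  node 1: 1
  node 2: 3
  node 3: 3

5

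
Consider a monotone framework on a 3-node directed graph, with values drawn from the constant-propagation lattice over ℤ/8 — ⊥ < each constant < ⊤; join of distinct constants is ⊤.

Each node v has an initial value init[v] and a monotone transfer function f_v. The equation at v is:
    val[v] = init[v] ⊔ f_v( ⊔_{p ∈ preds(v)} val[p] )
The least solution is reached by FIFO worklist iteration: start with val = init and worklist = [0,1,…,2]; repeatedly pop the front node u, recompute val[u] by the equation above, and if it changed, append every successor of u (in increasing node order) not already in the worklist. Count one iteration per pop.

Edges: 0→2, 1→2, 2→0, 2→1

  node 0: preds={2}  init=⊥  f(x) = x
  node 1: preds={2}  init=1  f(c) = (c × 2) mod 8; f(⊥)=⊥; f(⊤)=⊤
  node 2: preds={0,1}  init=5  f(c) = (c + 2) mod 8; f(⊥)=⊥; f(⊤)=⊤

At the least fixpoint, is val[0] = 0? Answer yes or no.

Trace (6 dequeues):
  [1] u=0 | in 5 | out 5 | prev ⊥ | push {}
  [2] u=1 | in 5 | out ⊤ | prev 1 | push {}
  [3] u=2 | in ⊤ | out ⊤ | prev 5 | push {0,1}
  [4] u=0 | in ⊤ | out ⊤ | prev 5 | push {2}
  [5] u=1 | in ⊤ | out ⊤ | ==
  [6] u=2 | in ⊤ | out ⊤ | ==

Converged values:
  [0] ⊤
  [1] ⊤
  [2] ⊤

no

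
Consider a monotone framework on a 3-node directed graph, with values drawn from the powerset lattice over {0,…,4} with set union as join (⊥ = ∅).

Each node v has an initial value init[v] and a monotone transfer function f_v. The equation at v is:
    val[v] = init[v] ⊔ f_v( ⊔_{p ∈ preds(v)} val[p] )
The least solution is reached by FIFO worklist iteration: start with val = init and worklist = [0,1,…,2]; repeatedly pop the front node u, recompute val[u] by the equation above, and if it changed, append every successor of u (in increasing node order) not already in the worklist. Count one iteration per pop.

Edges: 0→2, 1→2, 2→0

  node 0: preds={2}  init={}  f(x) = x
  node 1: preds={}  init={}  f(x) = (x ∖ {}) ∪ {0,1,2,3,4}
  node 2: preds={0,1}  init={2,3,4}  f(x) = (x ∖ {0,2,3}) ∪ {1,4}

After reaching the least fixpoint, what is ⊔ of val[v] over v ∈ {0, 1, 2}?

Trace (5 dequeues):
  [1] u=0 | in {2,3,4} | out {2,3,4} | prev {} | push {}
  [2] u=1 | in {} | out {0,1,2,3,4} | prev {} | push {}
  [3] u=2 | in {0,1,2,3,4} | out {1,2,3,4} | prev {2,3,4} | push {0}
  [4] u=0 | in {1,2,3,4} | out {1,2,3,4} | prev {2,3,4} | push {2}
  [5] u=2 | in {0,1,2,3,4} | out {1,2,3,4} | ==

Converged values:
  [0] {1,2,3,4}
  [1] {0,1,2,3,4}
  [2] {1,2,3,4}

{0,1,2,3,4}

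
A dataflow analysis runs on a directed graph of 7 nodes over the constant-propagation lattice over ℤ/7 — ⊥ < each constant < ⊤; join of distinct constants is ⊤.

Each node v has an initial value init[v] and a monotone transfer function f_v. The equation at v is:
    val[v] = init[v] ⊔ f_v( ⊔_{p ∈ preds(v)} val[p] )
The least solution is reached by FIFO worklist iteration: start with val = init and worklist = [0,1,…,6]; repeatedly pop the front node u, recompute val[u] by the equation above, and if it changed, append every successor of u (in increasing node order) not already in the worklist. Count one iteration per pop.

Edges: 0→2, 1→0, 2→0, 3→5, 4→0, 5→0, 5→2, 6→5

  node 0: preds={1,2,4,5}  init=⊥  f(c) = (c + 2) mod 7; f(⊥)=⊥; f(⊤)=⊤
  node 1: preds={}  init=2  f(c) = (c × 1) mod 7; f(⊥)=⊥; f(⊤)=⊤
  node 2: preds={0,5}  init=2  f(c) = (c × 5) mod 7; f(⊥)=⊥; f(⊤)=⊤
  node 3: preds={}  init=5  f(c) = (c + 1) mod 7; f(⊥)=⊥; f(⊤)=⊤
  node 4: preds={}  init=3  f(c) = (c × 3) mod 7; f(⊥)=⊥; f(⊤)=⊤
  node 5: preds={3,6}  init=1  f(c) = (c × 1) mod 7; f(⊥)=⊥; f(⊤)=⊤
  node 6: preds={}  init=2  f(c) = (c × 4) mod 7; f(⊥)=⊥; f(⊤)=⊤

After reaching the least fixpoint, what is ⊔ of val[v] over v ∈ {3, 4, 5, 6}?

⊤

Trace (9 dequeues):
  [1] u=0 | in ⊤ | out ⊤ | prev ⊥ | push {}
  [2] u=1 | in ⊥ | out 2 | ==
  [3] u=2 | in ⊤ | out ⊤ | prev 2 | push {0}
  [4] u=3 | in ⊥ | out 5 | ==
  [5] u=4 | in ⊥ | out 3 | ==
  [6] u=5 | in ⊤ | out ⊤ | prev 1 | push {2}
  [7] u=6 | in ⊥ | out 2 | ==
  [8] u=0 | in ⊤ | out ⊤ | ==
  [9] u=2 | in ⊤ | out ⊤ | ==

Converged values:
  [0] ⊤
  [1] 2
  [2] ⊤
  [3] 5
  [4] 3
  [5] ⊤
  [6] 2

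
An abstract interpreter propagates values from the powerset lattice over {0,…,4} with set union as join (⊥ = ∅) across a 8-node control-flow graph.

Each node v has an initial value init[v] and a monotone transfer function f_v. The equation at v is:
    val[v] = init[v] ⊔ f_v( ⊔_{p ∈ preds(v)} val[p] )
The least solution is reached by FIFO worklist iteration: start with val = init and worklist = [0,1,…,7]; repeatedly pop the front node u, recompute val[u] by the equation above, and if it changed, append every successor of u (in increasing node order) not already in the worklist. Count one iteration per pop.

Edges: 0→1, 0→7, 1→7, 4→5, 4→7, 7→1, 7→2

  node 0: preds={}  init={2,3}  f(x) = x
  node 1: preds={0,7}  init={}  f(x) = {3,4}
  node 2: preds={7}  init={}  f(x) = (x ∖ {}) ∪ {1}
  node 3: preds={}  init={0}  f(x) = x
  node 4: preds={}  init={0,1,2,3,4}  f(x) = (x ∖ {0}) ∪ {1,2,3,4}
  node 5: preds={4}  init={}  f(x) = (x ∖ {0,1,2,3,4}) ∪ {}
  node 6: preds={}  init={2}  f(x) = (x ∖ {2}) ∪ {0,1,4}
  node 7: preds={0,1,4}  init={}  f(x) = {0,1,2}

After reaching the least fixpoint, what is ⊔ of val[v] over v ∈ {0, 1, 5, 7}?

Trace (10 dequeues):
  [1] u=0 | in {} | out {2,3} | ==
  [2] u=1 | in {2,3} | out {3,4} | prev {} | push {}
  [3] u=2 | in {} | out {1} | prev {} | push {}
  [4] u=3 | in {} | out {0} | ==
  [5] u=4 | in {} | out {0,1,2,3,4} | ==
  [6] u=5 | in {0,1,2,3,4} | out {} | ==
  [7] u=6 | in {} | out {0,1,2,4} | prev {2} | push {}
  [8] u=7 | in {0,1,2,3,4} | out {0,1,2} | prev {} | push {1,2}
  [9] u=1 | in {0,1,2,3} | out {3,4} | ==
  [10] u=2 | in {0,1,2} | out {0,1,2} | prev {1} | push {}

Converged values:
  [0] {2,3}
  [1] {3,4}
  [2] {0,1,2}
  [3] {0}
  [4] {0,1,2,3,4}
  [5] {}
  [6] {0,1,2,4}
  [7] {0,1,2}

{0,1,2,3,4}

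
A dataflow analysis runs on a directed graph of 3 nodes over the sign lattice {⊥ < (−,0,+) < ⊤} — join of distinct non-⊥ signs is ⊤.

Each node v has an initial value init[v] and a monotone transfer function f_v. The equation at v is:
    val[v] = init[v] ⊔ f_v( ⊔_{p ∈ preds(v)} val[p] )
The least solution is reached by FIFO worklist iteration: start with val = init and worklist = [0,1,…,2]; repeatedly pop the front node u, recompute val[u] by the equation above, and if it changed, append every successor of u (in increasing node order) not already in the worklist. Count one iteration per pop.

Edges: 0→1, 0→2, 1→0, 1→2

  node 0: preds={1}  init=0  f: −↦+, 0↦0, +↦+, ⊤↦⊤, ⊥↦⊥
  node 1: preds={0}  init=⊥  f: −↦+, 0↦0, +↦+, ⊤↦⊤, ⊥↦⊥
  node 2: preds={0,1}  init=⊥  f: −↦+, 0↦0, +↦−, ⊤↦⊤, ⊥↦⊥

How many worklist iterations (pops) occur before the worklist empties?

4

Worklist (4 pops):
  #1 pop 0: in=⊥ → 0 (no change)
  #2 pop 1: in=0 → 0 (was ⊥); enqueue [0]
  #3 pop 2: in=0 → 0 (was ⊥); enqueue []
  #4 pop 0: in=0 → 0 (no change)

Fixpoint:
  val[0] = 0
  val[1] = 0
  val[2] = 0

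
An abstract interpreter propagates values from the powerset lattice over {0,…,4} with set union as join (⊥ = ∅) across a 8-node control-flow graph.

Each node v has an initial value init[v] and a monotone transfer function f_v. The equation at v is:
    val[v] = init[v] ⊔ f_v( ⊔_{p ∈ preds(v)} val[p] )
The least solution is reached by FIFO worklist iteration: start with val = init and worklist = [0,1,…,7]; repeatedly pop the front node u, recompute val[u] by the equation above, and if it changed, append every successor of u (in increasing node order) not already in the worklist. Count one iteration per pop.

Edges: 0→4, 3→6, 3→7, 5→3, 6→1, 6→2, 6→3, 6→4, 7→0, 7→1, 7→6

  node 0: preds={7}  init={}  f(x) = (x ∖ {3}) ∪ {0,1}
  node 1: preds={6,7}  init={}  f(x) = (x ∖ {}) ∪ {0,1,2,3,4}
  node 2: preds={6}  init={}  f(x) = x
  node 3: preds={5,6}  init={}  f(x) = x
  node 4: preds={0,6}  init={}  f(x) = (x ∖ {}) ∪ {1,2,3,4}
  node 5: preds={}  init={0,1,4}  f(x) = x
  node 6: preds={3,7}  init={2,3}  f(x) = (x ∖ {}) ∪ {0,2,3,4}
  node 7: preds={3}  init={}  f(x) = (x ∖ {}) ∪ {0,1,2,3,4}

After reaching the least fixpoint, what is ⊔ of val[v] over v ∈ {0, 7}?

Iteration log — 15 steps:
  step 1. node 0  ⊔preds={}  new={0,1}  old={}  +wl: 
  step 2. node 1  ⊔preds={2,3}  new={0,1,2,3,4}  old={}  +wl: 
  step 3. node 2  ⊔preds={2,3}  new={2,3}  old={}  +wl: 
  step 4. node 3  ⊔preds={0,1,2,3,4}  new={0,1,2,3,4}  old={}  +wl: 
  step 5. node 4  ⊔preds={0,1,2,3}  new={0,1,2,3,4}  old={}  +wl: 
  step 6. node 5  ⊔preds={}  new={0,1,4}  stable
  step 7. node 6  ⊔preds={0,1,2,3,4}  new={0,1,2,3,4}  old={2,3}  +wl: 1,2,3,4
  step 8. node 7  ⊔preds={0,1,2,3,4}  new={0,1,2,3,4}  old={}  +wl: 0,6
  step 9. node 1  ⊔preds={0,1,2,3,4}  new={0,1,2,3,4}  stable
  step 10. node 2  ⊔preds={0,1,2,3,4}  new={0,1,2,3,4}  old={2,3}  +wl: 
  step 11. node 3  ⊔preds={0,1,2,3,4}  new={0,1,2,3,4}  stable
  step 12. node 4  ⊔preds={0,1,2,3,4}  new={0,1,2,3,4}  stable
  step 13. node 0  ⊔preds={0,1,2,3,4}  new={0,1,2,4}  old={0,1}  +wl: 4
  step 14. node 6  ⊔preds={0,1,2,3,4}  new={0,1,2,3,4}  stable
  step 15. node 4  ⊔preds={0,1,2,3,4}  new={0,1,2,3,4}  stable

Least fixpoint reached:
  node 0: {0,1,2,4}
  node 1: {0,1,2,3,4}
  node 2: {0,1,2,3,4}
  node 3: {0,1,2,3,4}
  node 4: {0,1,2,3,4}
  node 5: {0,1,4}
  node 6: {0,1,2,3,4}
  node 7: {0,1,2,3,4}

{0,1,2,3,4}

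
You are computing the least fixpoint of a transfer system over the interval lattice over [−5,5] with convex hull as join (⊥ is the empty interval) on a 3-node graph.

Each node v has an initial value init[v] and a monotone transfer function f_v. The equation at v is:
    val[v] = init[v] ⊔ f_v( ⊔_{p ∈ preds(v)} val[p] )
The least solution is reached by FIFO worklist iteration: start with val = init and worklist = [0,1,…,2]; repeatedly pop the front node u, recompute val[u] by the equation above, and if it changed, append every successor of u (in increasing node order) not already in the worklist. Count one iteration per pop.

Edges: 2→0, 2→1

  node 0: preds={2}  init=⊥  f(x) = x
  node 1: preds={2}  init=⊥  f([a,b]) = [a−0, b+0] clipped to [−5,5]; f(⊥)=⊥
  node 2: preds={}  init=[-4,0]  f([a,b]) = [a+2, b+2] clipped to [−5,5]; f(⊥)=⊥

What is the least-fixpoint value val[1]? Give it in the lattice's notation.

Iteration log — 3 steps:
  step 1. node 0  ⊔preds=[-4,0]  new=[-4,0]  old=⊥  +wl: 
  step 2. node 1  ⊔preds=[-4,0]  new=[-4,0]  old=⊥  +wl: 
  step 3. node 2  ⊔preds=⊥  new=[-4,0]  stable

Least fixpoint reached:
  node 0: [-4,0]
  node 1: [-4,0]
  node 2: [-4,0]

[-4,0]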